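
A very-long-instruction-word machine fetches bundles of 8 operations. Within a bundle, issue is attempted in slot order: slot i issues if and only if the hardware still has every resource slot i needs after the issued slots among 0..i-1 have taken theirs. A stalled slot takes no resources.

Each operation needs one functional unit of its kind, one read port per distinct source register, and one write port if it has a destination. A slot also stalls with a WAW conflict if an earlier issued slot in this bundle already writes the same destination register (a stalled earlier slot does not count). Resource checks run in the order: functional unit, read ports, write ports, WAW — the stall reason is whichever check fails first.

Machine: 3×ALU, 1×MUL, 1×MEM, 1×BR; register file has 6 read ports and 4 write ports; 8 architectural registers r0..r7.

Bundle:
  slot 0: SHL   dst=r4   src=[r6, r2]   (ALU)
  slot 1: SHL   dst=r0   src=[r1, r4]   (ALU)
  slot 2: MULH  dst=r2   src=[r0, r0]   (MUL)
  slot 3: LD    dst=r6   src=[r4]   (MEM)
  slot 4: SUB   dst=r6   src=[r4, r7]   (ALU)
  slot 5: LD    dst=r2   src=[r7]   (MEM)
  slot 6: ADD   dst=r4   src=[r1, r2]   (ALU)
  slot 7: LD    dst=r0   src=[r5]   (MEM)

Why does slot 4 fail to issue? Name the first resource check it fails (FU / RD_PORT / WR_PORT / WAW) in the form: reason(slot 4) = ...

  0. ALU→r4 ⇒ go  {2A/1Mu/1Ld/1B | 4r 3w}
  1. ALU→r0 ⇒ go  {1A/1Mu/1Ld/1B | 2r 2w}
  2. MUL→r2 ⇒ go  {1A/0Mu/1Ld/1B | 1r 1w}
  3. MEM→r6 ⇒ go  {1A/0Mu/0Ld/1B | 0r 0w}
  4. ALU→r6 ⇒ no(RD_PORT)  {1A/0Mu/0Ld/1B | 0r 0w}
  5. MEM→r2 ⇒ no(FU)  {1A/0Mu/0Ld/1B | 0r 0w}
  6. ALU→r4 ⇒ no(RD_PORT)  {1A/0Mu/0Ld/1B | 0r 0w}
  7. MEM→r0 ⇒ no(FU)  {1A/0Mu/0Ld/1B | 0r 0w}

reason(slot 4) = RD_PORT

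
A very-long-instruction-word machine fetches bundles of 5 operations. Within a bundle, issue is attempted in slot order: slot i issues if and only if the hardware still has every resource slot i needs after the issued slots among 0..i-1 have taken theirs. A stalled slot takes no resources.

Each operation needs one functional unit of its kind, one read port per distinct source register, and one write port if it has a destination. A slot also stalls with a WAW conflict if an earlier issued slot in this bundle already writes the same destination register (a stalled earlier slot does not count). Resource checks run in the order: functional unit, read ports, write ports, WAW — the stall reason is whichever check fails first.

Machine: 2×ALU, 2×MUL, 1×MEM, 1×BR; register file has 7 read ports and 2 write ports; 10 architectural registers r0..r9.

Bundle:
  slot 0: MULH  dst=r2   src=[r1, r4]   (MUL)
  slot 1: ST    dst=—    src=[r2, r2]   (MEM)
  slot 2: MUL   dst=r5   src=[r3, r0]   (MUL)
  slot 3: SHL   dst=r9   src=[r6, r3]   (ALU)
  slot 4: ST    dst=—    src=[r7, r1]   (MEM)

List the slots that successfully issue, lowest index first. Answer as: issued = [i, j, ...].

#0 MUL src=r1,r4 dispatched  <A:2 Mu:1 Ld:1 B:1 rd:5 wr:1>
#1 MEM src=r2,r2 dispatched  <A:2 Mu:1 Ld:0 B:1 rd:4 wr:1>
#2 MUL src=r3,r0 dispatched  <A:2 Mu:0 Ld:0 B:1 rd:2 wr:0>
#3 ALU src=r6,r3 held:WR_PORT  <A:2 Mu:0 Ld:0 B:1 rd:2 wr:0>
#4 MEM src=r7,r1 held:FU  <A:2 Mu:0 Ld:0 B:1 rd:2 wr:0>

issued = [0, 1, 2]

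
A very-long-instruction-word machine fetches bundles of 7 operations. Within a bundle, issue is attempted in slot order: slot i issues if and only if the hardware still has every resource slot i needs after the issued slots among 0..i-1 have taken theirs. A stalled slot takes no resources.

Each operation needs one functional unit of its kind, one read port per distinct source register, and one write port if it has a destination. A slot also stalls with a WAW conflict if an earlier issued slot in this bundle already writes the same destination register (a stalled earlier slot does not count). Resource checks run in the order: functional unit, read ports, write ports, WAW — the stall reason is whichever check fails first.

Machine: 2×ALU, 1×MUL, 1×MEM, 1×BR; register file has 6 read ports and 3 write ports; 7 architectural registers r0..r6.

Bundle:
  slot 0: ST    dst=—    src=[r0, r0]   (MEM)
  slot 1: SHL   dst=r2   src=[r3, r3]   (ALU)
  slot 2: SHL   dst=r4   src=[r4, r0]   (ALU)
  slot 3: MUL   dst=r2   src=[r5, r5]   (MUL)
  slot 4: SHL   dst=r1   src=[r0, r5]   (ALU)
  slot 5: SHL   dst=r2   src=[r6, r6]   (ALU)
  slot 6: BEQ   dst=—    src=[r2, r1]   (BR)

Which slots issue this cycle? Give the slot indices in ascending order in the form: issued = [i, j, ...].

slot 0 (MEM): ISSUE — free A2,Mu1,Ld0,B1 rp5 wp3
slot 1 (ALU): ISSUE — free A1,Mu1,Ld0,B1 rp4 wp2
slot 2 (ALU): ISSUE — free A0,Mu1,Ld0,B1 rp2 wp1
slot 3 (MUL): stall WAW — free A0,Mu1,Ld0,B1 rp2 wp1
slot 4 (ALU): stall FU — free A0,Mu1,Ld0,B1 rp2 wp1
slot 5 (ALU): stall FU — free A0,Mu1,Ld0,B1 rp2 wp1
slot 6 (BR): ISSUE — free A0,Mu1,Ld0,B0 rp0 wp1

issued = [0, 1, 2, 6]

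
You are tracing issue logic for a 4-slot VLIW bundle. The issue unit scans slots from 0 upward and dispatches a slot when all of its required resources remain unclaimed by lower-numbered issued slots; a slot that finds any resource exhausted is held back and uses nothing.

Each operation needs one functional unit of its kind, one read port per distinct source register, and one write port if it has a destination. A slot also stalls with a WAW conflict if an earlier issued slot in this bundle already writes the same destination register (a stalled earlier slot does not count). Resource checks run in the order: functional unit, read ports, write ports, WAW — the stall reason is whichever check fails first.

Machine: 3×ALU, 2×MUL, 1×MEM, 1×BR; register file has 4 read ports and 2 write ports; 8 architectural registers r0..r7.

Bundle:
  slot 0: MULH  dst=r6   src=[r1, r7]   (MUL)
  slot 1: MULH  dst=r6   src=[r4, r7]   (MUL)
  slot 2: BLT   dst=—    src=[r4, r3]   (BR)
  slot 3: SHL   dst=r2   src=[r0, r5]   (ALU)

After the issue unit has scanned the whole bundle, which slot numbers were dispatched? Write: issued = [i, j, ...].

#0 MUL src=r1,r7 dispatched  <A:3 Mu:1 Ld:1 B:1 rd:2 wr:1>
#1 MUL src=r4,r7 held:WAW  <A:3 Mu:1 Ld:1 B:1 rd:2 wr:1>
#2 BR src=r4,r3 dispatched  <A:3 Mu:1 Ld:1 B:0 rd:0 wr:1>
#3 ALU src=r0,r5 held:RD_PORT  <A:3 Mu:1 Ld:1 B:0 rd:0 wr:1>

issued = [0, 2]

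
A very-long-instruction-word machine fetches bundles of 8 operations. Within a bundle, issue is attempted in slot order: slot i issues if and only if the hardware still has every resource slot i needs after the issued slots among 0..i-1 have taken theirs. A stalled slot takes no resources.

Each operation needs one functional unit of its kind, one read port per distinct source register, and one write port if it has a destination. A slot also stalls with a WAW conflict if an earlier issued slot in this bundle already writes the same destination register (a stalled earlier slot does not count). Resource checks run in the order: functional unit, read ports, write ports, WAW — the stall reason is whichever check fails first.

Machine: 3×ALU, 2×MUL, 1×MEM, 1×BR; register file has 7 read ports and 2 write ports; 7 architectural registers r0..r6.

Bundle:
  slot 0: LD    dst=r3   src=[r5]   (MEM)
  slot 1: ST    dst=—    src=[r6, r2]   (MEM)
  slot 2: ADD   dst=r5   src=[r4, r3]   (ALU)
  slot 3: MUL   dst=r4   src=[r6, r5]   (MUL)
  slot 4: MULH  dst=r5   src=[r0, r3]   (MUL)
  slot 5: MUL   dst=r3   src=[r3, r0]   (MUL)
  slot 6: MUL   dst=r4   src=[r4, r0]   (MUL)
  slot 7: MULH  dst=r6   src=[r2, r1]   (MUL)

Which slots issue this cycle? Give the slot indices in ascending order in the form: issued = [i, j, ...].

(0) want 1×MEM +1rd +1wr — yes → AL3|MU2|ME0|BR1|rd6|wr1
(1) want 1×MEM +2rd +0wr — FU → AL3|MU2|ME0|BR1|rd6|wr1
(2) want 1×ALU +2rd +1wr — yes → AL2|MU2|ME0|BR1|rd4|wr0
(3) want 1×MUL +2rd +1wr — WR_PORT → AL2|MU2|ME0|BR1|rd4|wr0
(4) want 1×MUL +2rd +1wr — WR_PORT → AL2|MU2|ME0|BR1|rd4|wr0
(5) want 1×MUL +2rd +1wr — WR_PORT → AL2|MU2|ME0|BR1|rd4|wr0
(6) want 1×MUL +2rd +1wr — WR_PORT → AL2|MU2|ME0|BR1|rd4|wr0
(7) want 1×MUL +2rd +1wr — WR_PORT → AL2|MU2|ME0|BR1|rd4|wr0

issued = [0, 2]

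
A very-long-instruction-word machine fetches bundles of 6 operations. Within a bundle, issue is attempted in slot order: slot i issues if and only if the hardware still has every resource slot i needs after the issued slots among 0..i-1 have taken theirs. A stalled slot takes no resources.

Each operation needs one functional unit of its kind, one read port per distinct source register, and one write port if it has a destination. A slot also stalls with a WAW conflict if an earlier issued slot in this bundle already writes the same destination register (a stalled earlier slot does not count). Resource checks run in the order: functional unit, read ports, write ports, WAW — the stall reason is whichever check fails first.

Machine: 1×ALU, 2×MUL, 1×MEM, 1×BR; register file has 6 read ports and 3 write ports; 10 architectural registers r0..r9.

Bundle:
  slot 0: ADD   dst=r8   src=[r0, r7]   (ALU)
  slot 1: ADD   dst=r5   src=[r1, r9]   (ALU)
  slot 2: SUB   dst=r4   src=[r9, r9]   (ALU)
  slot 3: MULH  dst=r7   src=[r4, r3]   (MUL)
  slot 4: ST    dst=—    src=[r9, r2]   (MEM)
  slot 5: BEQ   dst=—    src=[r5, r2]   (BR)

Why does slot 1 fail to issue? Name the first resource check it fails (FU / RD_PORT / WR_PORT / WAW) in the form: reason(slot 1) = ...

  0. ALU→r8 ⇒ go  {0A/2Mu/1Ld/1B | 4r 2w}
  1. ALU→r5 ⇒ no(FU)  {0A/2Mu/1Ld/1B | 4r 2w}
  2. ALU→r4 ⇒ no(FU)  {0A/2Mu/1Ld/1B | 4r 2w}
  3. MUL→r7 ⇒ go  {0A/1Mu/1Ld/1B | 2r 1w}
  4. MEM ⇒ go  {0A/1Mu/0Ld/1B | 0r 1w}
  5. BR ⇒ no(RD_PORT)  {0A/1Mu/0Ld/1B | 0r 1w}

reason(slot 1) = FU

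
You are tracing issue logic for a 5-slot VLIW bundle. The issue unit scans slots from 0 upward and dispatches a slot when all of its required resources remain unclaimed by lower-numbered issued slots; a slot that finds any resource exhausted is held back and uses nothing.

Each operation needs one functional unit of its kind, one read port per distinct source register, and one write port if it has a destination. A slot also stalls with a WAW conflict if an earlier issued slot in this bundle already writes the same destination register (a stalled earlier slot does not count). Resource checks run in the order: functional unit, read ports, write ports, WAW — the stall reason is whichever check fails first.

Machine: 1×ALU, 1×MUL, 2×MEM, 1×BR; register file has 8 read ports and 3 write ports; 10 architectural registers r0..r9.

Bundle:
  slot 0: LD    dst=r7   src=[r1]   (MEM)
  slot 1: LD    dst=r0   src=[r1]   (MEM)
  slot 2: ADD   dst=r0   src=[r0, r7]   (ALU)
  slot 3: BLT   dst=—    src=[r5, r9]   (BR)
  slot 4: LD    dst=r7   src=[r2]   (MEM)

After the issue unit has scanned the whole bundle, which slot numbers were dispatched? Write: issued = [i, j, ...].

issued = [0, 1, 3]

slot 0 (MEM): ISSUE — free A1,Mu1,Ld1,B1 rp7 wp2
slot 1 (MEM): ISSUE — free A1,Mu1,Ld0,B1 rp6 wp1
slot 2 (ALU): stall WAW — free A1,Mu1,Ld0,B1 rp6 wp1
slot 3 (BR): ISSUE — free A1,Mu1,Ld0,B0 rp4 wp1
slot 4 (MEM): stall FU — free A1,Mu1,Ld0,B0 rp4 wp1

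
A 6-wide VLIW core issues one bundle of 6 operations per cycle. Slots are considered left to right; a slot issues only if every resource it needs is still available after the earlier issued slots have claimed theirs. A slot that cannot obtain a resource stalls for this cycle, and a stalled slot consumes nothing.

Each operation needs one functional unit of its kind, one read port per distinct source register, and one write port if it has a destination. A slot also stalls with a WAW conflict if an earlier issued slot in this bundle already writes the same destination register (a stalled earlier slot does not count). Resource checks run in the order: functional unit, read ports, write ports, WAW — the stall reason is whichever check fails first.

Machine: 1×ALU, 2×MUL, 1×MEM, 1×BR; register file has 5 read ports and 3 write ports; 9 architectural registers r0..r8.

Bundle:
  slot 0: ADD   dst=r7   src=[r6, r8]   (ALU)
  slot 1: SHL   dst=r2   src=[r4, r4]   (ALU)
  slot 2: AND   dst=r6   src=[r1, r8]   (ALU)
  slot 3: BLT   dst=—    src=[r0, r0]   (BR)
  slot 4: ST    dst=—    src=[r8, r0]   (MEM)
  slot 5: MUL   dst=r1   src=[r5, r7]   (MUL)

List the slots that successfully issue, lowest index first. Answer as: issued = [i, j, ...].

issued = [0, 3, 4]

  0. ALU→r7 ⇒ go  {0A/2Mu/1Ld/1B | 3r 2w}
  1. ALU→r2 ⇒ no(FU)  {0A/2Mu/1Ld/1B | 3r 2w}
  2. ALU→r6 ⇒ no(FU)  {0A/2Mu/1Ld/1B | 3r 2w}
  3. BR ⇒ go  {0A/2Mu/1Ld/0B | 2r 2w}
  4. MEM ⇒ go  {0A/2Mu/0Ld/0B | 0r 2w}
  5. MUL→r1 ⇒ no(RD_PORT)  {0A/2Mu/0Ld/0B | 0r 2w}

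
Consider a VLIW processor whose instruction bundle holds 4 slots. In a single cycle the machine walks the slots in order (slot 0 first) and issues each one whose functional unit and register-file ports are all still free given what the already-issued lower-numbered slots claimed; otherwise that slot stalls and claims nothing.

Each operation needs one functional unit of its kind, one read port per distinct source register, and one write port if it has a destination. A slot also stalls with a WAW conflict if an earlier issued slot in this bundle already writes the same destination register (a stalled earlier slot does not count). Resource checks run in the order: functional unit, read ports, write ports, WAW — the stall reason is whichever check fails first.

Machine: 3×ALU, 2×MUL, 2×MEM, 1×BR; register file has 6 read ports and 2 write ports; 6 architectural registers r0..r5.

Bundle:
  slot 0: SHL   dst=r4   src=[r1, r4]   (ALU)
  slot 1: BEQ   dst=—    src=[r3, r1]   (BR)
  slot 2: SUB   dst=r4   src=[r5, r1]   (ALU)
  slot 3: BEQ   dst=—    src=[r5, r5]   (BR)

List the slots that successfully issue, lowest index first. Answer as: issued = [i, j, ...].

issued = [0, 1]

[0] ALU needs rd=2 wr=1: ok; after: ALU=2 MUL=2 MEM=2 BR=1, R=4, W=1
[1] BR needs rd=2 wr=0: ok; after: ALU=2 MUL=2 MEM=2 BR=0, R=2, W=1
[2] ALU needs rd=2 wr=1: WAW; after: ALU=2 MUL=2 MEM=2 BR=0, R=2, W=1
[3] BR needs rd=1 wr=0: FU; after: ALU=2 MUL=2 MEM=2 BR=0, R=2, W=1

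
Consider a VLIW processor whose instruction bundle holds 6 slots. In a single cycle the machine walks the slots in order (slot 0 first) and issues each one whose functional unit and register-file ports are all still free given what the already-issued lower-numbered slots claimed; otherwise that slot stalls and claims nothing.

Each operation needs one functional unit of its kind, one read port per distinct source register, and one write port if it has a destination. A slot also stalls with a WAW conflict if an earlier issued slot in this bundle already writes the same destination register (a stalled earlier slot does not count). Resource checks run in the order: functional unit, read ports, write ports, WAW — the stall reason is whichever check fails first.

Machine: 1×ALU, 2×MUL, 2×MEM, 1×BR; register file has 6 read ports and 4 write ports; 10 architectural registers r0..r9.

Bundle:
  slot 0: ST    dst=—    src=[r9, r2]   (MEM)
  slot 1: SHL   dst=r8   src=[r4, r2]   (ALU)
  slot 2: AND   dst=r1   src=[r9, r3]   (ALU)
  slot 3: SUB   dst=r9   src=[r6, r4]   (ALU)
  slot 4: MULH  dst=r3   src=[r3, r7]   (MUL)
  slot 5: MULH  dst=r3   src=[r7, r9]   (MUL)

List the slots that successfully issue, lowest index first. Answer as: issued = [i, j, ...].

issued = [0, 1, 4]

slot 0 (MEM): ISSUE — free A1,Mu2,Ld1,B1 rp4 wp4
slot 1 (ALU): ISSUE — free A0,Mu2,Ld1,B1 rp2 wp3
slot 2 (ALU): stall FU — free A0,Mu2,Ld1,B1 rp2 wp3
slot 3 (ALU): stall FU — free A0,Mu2,Ld1,B1 rp2 wp3
slot 4 (MUL): ISSUE — free A0,Mu1,Ld1,B1 rp0 wp2
slot 5 (MUL): stall RD_PORT — free A0,Mu1,Ld1,B1 rp0 wp2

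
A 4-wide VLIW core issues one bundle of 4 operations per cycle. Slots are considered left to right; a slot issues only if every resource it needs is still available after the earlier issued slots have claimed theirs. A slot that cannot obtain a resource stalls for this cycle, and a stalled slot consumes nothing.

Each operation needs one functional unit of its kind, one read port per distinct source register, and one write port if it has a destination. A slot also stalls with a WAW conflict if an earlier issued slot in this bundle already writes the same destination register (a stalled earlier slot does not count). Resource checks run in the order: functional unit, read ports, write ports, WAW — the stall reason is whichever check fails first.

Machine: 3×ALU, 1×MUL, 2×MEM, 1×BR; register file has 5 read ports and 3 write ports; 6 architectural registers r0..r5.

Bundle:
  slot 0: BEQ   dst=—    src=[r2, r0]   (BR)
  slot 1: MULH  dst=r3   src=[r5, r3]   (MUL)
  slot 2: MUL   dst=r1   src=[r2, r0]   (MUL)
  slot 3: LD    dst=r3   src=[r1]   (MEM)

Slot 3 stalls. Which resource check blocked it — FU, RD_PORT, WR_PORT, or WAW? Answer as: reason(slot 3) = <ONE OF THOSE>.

reason(slot 3) = WAW

(0) want 1×BR +2rd +0wr — yes → AL3|MU1|ME2|BR0|rd3|wr3
(1) want 1×MUL +2rd +1wr — yes → AL3|MU0|ME2|BR0|rd1|wr2
(2) want 1×MUL +2rd +1wr — FU → AL3|MU0|ME2|BR0|rd1|wr2
(3) want 1×MEM +1rd +1wr — WAW → AL3|MU0|ME2|BR0|rd1|wr2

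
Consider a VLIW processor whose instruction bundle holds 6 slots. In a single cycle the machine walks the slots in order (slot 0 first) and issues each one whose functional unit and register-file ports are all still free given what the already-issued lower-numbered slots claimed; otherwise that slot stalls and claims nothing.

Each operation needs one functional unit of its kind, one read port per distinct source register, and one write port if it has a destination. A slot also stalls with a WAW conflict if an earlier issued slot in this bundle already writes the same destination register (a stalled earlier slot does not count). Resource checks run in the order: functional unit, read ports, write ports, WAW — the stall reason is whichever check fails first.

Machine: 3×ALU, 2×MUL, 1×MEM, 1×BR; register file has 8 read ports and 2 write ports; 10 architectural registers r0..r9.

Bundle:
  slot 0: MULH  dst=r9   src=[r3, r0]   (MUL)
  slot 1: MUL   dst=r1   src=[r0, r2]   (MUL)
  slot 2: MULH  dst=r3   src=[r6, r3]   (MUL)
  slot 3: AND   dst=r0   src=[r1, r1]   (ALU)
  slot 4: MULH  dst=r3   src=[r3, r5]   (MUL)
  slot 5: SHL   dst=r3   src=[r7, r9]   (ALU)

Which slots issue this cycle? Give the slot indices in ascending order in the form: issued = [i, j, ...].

issued = [0, 1]

#0 MUL src=r3,r0 dispatched  <A:3 Mu:1 Ld:1 B:1 rd:6 wr:1>
#1 MUL src=r0,r2 dispatched  <A:3 Mu:0 Ld:1 B:1 rd:4 wr:0>
#2 MUL src=r6,r3 held:FU  <A:3 Mu:0 Ld:1 B:1 rd:4 wr:0>
#3 ALU src=r1,r1 held:WR_PORT  <A:3 Mu:0 Ld:1 B:1 rd:4 wr:0>
#4 MUL src=r3,r5 held:FU  <A:3 Mu:0 Ld:1 B:1 rd:4 wr:0>
#5 ALU src=r7,r9 held:WR_PORT  <A:3 Mu:0 Ld:1 B:1 rd:4 wr:0>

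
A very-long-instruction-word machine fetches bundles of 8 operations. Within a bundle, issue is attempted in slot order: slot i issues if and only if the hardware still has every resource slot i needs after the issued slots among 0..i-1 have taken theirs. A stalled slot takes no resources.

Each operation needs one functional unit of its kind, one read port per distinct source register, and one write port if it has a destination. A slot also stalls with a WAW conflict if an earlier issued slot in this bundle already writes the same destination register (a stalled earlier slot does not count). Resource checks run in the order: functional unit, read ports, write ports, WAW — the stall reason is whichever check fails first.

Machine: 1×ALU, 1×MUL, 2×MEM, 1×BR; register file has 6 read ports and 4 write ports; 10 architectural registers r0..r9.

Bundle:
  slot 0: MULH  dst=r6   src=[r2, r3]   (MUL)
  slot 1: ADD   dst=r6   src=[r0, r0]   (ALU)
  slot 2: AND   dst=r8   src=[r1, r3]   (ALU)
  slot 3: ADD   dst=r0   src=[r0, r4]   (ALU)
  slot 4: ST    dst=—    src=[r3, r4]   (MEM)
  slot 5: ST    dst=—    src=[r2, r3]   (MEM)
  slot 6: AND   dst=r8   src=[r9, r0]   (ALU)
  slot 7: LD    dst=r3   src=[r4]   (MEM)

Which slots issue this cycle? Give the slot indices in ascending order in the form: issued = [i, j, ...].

issued = [0, 2, 4]

slot 0 (MUL): ISSUE — free A1,Mu0,Ld2,B1 rp4 wp3
slot 1 (ALU): stall WAW — free A1,Mu0,Ld2,B1 rp4 wp3
slot 2 (ALU): ISSUE — free A0,Mu0,Ld2,B1 rp2 wp2
slot 3 (ALU): stall FU — free A0,Mu0,Ld2,B1 rp2 wp2
slot 4 (MEM): ISSUE — free A0,Mu0,Ld1,B1 rp0 wp2
slot 5 (MEM): stall RD_PORT — free A0,Mu0,Ld1,B1 rp0 wp2
slot 6 (ALU): stall FU — free A0,Mu0,Ld1,B1 rp0 wp2
slot 7 (MEM): stall RD_PORT — free A0,Mu0,Ld1,B1 rp0 wp2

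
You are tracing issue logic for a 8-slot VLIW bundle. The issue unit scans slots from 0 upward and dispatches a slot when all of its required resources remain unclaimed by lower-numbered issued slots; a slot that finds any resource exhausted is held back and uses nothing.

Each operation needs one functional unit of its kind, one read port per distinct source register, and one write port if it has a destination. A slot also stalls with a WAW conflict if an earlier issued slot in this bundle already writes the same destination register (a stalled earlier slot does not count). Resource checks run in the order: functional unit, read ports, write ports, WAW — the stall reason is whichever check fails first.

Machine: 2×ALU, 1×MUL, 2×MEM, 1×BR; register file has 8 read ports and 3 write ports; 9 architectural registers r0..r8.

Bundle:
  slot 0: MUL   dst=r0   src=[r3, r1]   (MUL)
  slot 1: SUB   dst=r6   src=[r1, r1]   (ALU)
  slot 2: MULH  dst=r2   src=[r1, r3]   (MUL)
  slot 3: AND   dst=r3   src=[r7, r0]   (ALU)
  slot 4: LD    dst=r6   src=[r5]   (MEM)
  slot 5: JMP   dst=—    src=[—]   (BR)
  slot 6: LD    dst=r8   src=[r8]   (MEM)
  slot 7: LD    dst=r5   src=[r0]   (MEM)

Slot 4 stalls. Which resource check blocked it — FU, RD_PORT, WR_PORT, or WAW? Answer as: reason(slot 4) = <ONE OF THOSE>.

(0) want 1×MUL +2rd +1wr — yes → AL2|MU0|ME2|BR1|rd6|wr2
(1) want 1×ALU +1rd +1wr — yes → AL1|MU0|ME2|BR1|rd5|wr1
(2) want 1×MUL +2rd +1wr — FU → AL1|MU0|ME2|BR1|rd5|wr1
(3) want 1×ALU +2rd +1wr — yes → AL0|MU0|ME2|BR1|rd3|wr0
(4) want 1×MEM +1rd +1wr — WR_PORT → AL0|MU0|ME2|BR1|rd3|wr0
(5) want 1×BR +0rd +0wr — yes → AL0|MU0|ME2|BR0|rd3|wr0
(6) want 1×MEM +1rd +1wr — WR_PORT → AL0|MU0|ME2|BR0|rd3|wr0
(7) want 1×MEM +1rd +1wr — WR_PORT → AL0|MU0|ME2|BR0|rd3|wr0

reason(slot 4) = WR_PORT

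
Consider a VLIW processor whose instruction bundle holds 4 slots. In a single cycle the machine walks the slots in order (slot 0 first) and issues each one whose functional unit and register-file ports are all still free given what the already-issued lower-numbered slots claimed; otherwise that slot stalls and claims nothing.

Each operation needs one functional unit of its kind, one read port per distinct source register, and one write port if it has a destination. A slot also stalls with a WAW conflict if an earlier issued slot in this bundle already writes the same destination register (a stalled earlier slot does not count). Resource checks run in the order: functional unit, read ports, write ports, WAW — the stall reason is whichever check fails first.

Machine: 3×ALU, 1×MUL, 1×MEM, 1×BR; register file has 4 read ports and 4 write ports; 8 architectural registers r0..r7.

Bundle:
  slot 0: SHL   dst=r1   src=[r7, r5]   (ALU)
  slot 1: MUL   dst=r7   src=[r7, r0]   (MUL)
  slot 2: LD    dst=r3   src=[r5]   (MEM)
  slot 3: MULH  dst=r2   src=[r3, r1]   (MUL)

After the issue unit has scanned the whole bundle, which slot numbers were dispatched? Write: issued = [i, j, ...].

issued = [0, 1]

#0 ALU src=r7,r5 dispatched  <A:2 Mu:1 Ld:1 B:1 rd:2 wr:3>
#1 MUL src=r7,r0 dispatched  <A:2 Mu:0 Ld:1 B:1 rd:0 wr:2>
#2 MEM src=r5 held:RD_PORT  <A:2 Mu:0 Ld:1 B:1 rd:0 wr:2>
#3 MUL src=r3,r1 held:FU  <A:2 Mu:0 Ld:1 B:1 rd:0 wr:2>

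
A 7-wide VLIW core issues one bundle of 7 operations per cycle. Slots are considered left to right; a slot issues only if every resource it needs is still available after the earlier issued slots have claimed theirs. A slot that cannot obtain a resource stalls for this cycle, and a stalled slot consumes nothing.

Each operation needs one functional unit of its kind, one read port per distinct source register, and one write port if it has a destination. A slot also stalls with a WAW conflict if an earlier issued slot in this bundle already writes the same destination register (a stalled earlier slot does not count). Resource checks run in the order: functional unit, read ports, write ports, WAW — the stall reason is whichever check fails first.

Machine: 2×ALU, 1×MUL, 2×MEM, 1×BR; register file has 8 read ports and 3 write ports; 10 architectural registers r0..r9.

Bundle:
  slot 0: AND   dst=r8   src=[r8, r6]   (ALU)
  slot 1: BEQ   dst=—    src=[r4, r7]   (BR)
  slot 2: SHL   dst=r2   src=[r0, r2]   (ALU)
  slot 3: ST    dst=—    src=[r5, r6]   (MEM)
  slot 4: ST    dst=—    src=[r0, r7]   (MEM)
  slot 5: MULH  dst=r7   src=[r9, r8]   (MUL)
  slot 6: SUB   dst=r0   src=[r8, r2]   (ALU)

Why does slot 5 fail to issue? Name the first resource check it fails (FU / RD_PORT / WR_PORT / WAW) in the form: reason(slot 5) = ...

slot 0 (ALU): ISSUE — free A1,Mu1,Ld2,B1 rp6 wp2
slot 1 (BR): ISSUE — free A1,Mu1,Ld2,B0 rp4 wp2
slot 2 (ALU): ISSUE — free A0,Mu1,Ld2,B0 rp2 wp1
slot 3 (MEM): ISSUE — free A0,Mu1,Ld1,B0 rp0 wp1
slot 4 (MEM): stall RD_PORT — free A0,Mu1,Ld1,B0 rp0 wp1
slot 5 (MUL): stall RD_PORT — free A0,Mu1,Ld1,B0 rp0 wp1
slot 6 (ALU): stall FU — free A0,Mu1,Ld1,B0 rp0 wp1

reason(slot 5) = RD_PORT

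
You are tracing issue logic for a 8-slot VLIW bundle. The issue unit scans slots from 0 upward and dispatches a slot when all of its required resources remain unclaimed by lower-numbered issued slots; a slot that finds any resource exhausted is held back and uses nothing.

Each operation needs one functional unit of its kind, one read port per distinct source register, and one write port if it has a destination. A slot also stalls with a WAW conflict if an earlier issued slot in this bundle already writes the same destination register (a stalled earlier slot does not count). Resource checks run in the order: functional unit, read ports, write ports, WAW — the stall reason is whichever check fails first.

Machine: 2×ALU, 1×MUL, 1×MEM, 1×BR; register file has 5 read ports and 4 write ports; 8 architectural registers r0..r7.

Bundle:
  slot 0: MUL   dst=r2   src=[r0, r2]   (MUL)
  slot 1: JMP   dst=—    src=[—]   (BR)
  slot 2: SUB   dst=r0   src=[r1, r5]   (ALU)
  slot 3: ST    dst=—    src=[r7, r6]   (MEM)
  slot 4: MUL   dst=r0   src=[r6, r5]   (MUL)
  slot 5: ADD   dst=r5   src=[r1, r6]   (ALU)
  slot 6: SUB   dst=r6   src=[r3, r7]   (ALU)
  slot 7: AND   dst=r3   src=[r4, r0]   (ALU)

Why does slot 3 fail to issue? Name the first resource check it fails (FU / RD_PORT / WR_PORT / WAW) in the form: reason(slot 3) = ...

reason(slot 3) = RD_PORT

#0 MUL src=r0,r2 dispatched  <A:2 Mu:0 Ld:1 B:1 rd:3 wr:3>
#1 BR src=- dispatched  <A:2 Mu:0 Ld:1 B:0 rd:3 wr:3>
#2 ALU src=r1,r5 dispatched  <A:1 Mu:0 Ld:1 B:0 rd:1 wr:2>
#3 MEM src=r7,r6 held:RD_PORT  <A:1 Mu:0 Ld:1 B:0 rd:1 wr:2>
#4 MUL src=r6,r5 held:FU  <A:1 Mu:0 Ld:1 B:0 rd:1 wr:2>
#5 ALU src=r1,r6 held:RD_PORT  <A:1 Mu:0 Ld:1 B:0 rd:1 wr:2>
#6 ALU src=r3,r7 held:RD_PORT  <A:1 Mu:0 Ld:1 B:0 rd:1 wr:2>
#7 ALU src=r4,r0 held:RD_PORT  <A:1 Mu:0 Ld:1 B:0 rd:1 wr:2>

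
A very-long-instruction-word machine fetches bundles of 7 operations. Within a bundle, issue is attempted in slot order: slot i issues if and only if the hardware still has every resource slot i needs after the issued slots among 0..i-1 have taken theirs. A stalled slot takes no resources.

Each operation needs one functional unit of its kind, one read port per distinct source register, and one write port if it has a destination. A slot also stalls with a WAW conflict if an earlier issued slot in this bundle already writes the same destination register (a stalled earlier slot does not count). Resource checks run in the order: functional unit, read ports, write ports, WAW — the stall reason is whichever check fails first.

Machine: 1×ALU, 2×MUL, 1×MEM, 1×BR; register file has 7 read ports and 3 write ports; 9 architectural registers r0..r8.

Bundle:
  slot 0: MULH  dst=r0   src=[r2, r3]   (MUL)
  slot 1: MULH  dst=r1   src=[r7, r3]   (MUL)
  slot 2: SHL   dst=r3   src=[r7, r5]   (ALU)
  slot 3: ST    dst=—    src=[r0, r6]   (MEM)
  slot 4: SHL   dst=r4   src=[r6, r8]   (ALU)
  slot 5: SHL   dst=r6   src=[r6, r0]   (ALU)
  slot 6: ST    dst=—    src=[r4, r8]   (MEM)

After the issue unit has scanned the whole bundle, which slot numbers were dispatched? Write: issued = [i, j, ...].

slot 0 (MUL): ISSUE — free A1,Mu1,Ld1,B1 rp5 wp2
slot 1 (MUL): ISSUE — free A1,Mu0,Ld1,B1 rp3 wp1
slot 2 (ALU): ISSUE — free A0,Mu0,Ld1,B1 rp1 wp0
slot 3 (MEM): stall RD_PORT — free A0,Mu0,Ld1,B1 rp1 wp0
slot 4 (ALU): stall FU — free A0,Mu0,Ld1,B1 rp1 wp0
slot 5 (ALU): stall FU — free A0,Mu0,Ld1,B1 rp1 wp0
slot 6 (MEM): stall RD_PORT — free A0,Mu0,Ld1,B1 rp1 wp0

issued = [0, 1, 2]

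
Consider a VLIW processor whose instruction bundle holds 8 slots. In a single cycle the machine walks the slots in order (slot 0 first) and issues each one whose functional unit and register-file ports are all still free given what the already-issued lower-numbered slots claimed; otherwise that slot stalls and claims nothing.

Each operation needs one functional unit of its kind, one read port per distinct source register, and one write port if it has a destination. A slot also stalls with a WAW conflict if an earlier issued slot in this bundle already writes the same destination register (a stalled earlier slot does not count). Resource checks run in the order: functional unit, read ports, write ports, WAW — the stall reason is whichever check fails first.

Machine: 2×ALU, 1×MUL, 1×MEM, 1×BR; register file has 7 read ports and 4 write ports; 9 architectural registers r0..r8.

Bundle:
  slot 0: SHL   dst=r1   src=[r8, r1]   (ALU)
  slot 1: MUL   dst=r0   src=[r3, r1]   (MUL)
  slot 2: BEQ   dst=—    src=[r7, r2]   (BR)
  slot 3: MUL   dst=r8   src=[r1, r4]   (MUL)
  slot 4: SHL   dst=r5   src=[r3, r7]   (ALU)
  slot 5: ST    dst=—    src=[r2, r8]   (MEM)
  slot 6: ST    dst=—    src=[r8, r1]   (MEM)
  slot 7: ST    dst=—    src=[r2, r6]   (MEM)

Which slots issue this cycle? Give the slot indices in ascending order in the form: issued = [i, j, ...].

[0] ALU needs rd=2 wr=1: ok; after: ALU=1 MUL=1 MEM=1 BR=1, R=5, W=3
[1] MUL needs rd=2 wr=1: ok; after: ALU=1 MUL=0 MEM=1 BR=1, R=3, W=2
[2] BR needs rd=2 wr=0: ok; after: ALU=1 MUL=0 MEM=1 BR=0, R=1, W=2
[3] MUL needs rd=2 wr=1: FU; after: ALU=1 MUL=0 MEM=1 BR=0, R=1, W=2
[4] ALU needs rd=2 wr=1: RD_PORT; after: ALU=1 MUL=0 MEM=1 BR=0, R=1, W=2
[5] MEM needs rd=2 wr=0: RD_PORT; after: ALU=1 MUL=0 MEM=1 BR=0, R=1, W=2
[6] MEM needs rd=2 wr=0: RD_PORT; after: ALU=1 MUL=0 MEM=1 BR=0, R=1, W=2
[7] MEM needs rd=2 wr=0: RD_PORT; after: ALU=1 MUL=0 MEM=1 BR=0, R=1, W=2

issued = [0, 1, 2]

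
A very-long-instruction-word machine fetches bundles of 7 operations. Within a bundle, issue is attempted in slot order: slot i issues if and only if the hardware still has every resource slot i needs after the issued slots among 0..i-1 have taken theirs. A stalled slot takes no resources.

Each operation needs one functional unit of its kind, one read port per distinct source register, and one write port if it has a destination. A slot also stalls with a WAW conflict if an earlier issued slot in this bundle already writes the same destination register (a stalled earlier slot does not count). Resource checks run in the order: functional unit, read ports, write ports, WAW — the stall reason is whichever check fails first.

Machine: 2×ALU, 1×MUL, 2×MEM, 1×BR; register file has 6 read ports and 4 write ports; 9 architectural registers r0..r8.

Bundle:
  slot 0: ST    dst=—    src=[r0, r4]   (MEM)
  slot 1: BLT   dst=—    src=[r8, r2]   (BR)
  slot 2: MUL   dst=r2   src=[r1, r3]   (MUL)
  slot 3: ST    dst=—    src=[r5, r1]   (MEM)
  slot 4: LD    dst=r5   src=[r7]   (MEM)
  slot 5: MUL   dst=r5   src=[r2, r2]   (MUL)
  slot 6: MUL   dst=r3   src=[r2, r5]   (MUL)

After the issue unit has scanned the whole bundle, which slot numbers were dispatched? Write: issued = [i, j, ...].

(0) want 1×MEM +2rd +0wr — yes → AL2|MU1|ME1|BR1|rd4|wr4
(1) want 1×BR +2rd +0wr — yes → AL2|MU1|ME1|BR0|rd2|wr4
(2) want 1×MUL +2rd +1wr — yes → AL2|MU0|ME1|BR0|rd0|wr3
(3) want 1×MEM +2rd +0wr — RD_PORT → AL2|MU0|ME1|BR0|rd0|wr3
(4) want 1×MEM +1rd +1wr — RD_PORT → AL2|MU0|ME1|BR0|rd0|wr3
(5) want 1×MUL +1rd +1wr — FU → AL2|MU0|ME1|BR0|rd0|wr3
(6) want 1×MUL +2rd +1wr — FU → AL2|MU0|ME1|BR0|rd0|wr3

issued = [0, 1, 2]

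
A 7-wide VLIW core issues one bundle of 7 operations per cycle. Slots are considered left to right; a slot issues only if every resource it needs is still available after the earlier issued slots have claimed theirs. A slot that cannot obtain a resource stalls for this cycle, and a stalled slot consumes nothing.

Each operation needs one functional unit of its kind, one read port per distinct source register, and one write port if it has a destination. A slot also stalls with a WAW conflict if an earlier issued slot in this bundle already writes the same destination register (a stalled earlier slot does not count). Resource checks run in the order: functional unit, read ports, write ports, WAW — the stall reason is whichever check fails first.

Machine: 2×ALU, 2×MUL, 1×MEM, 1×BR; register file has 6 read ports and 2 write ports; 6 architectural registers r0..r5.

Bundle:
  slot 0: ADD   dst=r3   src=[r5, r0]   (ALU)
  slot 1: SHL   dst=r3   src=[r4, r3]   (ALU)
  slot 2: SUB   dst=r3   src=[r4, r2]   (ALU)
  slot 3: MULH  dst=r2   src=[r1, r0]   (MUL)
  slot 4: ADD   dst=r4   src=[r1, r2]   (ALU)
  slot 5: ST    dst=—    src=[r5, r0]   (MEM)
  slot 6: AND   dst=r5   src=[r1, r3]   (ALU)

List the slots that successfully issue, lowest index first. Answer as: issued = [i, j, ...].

  0. ALU→r3 ⇒ go  {1A/2Mu/1Ld/1B | 4r 1w}
  1. ALU→r3 ⇒ no(WAW)  {1A/2Mu/1Ld/1B | 4r 1w}
  2. ALU→r3 ⇒ no(WAW)  {1A/2Mu/1Ld/1B | 4r 1w}
  3. MUL→r2 ⇒ go  {1A/1Mu/1Ld/1B | 2r 0w}
  4. ALU→r4 ⇒ no(WR_PORT)  {1A/1Mu/1Ld/1B | 2r 0w}
  5. MEM ⇒ go  {1A/1Mu/0Ld/1B | 0r 0w}
  6. ALU→r5 ⇒ no(RD_PORT)  {1A/1Mu/0Ld/1B | 0r 0w}

issued = [0, 3, 5]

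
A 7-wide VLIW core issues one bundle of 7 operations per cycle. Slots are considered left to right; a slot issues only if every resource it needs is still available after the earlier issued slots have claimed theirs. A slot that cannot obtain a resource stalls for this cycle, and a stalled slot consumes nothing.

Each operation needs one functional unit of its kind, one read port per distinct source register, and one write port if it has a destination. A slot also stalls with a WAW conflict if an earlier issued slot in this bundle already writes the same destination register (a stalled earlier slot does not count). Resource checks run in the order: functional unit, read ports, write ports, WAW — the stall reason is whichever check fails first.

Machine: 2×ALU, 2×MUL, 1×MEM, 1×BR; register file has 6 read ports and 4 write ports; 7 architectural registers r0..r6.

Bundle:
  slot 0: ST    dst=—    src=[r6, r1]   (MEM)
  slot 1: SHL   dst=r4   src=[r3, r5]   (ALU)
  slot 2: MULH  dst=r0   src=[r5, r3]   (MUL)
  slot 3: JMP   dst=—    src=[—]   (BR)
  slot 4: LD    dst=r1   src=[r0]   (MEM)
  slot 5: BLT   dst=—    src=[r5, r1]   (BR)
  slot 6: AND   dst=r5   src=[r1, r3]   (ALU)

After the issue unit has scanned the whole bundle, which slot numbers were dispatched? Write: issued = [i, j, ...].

issued = [0, 1, 2, 3]

[0] MEM needs rd=2 wr=0: ok; after: ALU=2 MUL=2 MEM=0 BR=1, R=4, W=4
[1] ALU needs rd=2 wr=1: ok; after: ALU=1 MUL=2 MEM=0 BR=1, R=2, W=3
[2] MUL needs rd=2 wr=1: ok; after: ALU=1 MUL=1 MEM=0 BR=1, R=0, W=2
[3] BR needs rd=0 wr=0: ok; after: ALU=1 MUL=1 MEM=0 BR=0, R=0, W=2
[4] MEM needs rd=1 wr=1: FU; after: ALU=1 MUL=1 MEM=0 BR=0, R=0, W=2
[5] BR needs rd=2 wr=0: FU; after: ALU=1 MUL=1 MEM=0 BR=0, R=0, W=2
[6] ALU needs rd=2 wr=1: RD_PORT; after: ALU=1 MUL=1 MEM=0 BR=0, R=0, W=2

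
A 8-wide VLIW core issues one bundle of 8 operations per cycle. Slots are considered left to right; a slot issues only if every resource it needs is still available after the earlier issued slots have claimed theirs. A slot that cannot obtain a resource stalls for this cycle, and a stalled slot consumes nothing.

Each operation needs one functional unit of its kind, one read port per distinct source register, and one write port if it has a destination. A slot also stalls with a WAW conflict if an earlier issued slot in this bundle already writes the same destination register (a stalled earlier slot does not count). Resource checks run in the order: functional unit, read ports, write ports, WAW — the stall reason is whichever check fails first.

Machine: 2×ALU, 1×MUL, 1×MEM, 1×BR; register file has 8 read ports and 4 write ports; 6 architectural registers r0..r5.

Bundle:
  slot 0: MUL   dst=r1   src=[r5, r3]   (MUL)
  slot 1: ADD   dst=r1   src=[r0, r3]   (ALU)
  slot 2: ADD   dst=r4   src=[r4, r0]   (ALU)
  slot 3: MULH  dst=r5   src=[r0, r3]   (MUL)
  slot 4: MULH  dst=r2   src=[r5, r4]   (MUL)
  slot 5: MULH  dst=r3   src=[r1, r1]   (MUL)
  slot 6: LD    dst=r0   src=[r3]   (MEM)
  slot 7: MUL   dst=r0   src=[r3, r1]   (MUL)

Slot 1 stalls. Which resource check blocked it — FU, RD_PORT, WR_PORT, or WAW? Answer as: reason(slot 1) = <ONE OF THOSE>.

reason(slot 1) = WAW

(0) want 1×MUL +2rd +1wr — yes → AL2|MU0|ME1|BR1|rd6|wr3
(1) want 1×ALU +2rd +1wr — WAW → AL2|MU0|ME1|BR1|rd6|wr3
(2) want 1×ALU +2rd +1wr — yes → AL1|MU0|ME1|BR1|rd4|wr2
(3) want 1×MUL +2rd +1wr — FU → AL1|MU0|ME1|BR1|rd4|wr2
(4) want 1×MUL +2rd +1wr — FU → AL1|MU0|ME1|BR1|rd4|wr2
(5) want 1×MUL +1rd +1wr — FU → AL1|MU0|ME1|BR1|rd4|wr2
(6) want 1×MEM +1rd +1wr — yes → AL1|MU0|ME0|BR1|rd3|wr1
(7) want 1×MUL +2rd +1wr — FU → AL1|MU0|ME0|BR1|rd3|wr1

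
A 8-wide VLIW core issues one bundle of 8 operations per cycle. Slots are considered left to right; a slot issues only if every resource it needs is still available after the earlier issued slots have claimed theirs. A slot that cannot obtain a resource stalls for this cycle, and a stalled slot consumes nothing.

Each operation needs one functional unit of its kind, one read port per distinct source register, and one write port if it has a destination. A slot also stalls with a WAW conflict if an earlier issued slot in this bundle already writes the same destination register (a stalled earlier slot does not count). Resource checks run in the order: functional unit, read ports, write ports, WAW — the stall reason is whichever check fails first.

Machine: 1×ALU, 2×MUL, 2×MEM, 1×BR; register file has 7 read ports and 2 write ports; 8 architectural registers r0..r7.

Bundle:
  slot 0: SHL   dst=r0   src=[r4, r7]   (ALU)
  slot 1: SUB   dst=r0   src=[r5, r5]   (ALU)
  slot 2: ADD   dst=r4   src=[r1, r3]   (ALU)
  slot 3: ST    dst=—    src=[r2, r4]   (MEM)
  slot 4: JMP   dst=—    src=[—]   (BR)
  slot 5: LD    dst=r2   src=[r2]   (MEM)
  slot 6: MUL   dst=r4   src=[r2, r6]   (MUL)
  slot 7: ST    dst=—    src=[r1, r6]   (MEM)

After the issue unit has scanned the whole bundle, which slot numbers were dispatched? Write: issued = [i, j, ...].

slot 0 (ALU): ISSUE — free A0,Mu2,Ld2,B1 rp5 wp1
slot 1 (ALU): stall FU — free A0,Mu2,Ld2,B1 rp5 wp1
slot 2 (ALU): stall FU — free A0,Mu2,Ld2,B1 rp5 wp1
slot 3 (MEM): ISSUE — free A0,Mu2,Ld1,B1 rp3 wp1
slot 4 (BR): ISSUE — free A0,Mu2,Ld1,B0 rp3 wp1
slot 5 (MEM): ISSUE — free A0,Mu2,Ld0,B0 rp2 wp0
slot 6 (MUL): stall WR_PORT — free A0,Mu2,Ld0,B0 rp2 wp0
slot 7 (MEM): stall FU — free A0,Mu2,Ld0,B0 rp2 wp0

issued = [0, 3, 4, 5]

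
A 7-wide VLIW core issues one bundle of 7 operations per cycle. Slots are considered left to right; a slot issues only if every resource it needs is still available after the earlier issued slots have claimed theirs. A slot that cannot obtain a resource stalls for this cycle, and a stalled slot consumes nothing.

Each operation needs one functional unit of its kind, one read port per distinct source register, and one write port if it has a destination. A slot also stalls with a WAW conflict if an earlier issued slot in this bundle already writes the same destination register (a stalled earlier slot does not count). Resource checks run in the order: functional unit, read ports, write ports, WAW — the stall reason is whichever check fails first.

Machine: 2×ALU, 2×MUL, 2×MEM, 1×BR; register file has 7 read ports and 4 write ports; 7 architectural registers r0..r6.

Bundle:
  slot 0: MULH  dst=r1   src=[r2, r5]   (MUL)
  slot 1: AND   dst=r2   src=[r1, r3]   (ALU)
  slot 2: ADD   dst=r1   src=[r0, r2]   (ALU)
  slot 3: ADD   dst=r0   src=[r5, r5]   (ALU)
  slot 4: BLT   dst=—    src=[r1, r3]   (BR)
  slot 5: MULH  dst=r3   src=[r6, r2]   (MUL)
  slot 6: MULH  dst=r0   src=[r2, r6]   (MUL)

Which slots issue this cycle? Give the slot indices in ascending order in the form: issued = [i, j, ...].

issued = [0, 1, 3, 4]

#0 MUL src=r2,r5 dispatched  <A:2 Mu:1 Ld:2 B:1 rd:5 wr:3>
#1 ALU src=r1,r3 dispatched  <A:1 Mu:1 Ld:2 B:1 rd:3 wr:2>
#2 ALU src=r0,r2 held:WAW  <A:1 Mu:1 Ld:2 B:1 rd:3 wr:2>
#3 ALU src=r5,r5 dispatched  <A:0 Mu:1 Ld:2 B:1 rd:2 wr:1>
#4 BR src=r1,r3 dispatched  <A:0 Mu:1 Ld:2 B:0 rd:0 wr:1>
#5 MUL src=r6,r2 held:RD_PORT  <A:0 Mu:1 Ld:2 B:0 rd:0 wr:1>
#6 MUL src=r2,r6 held:RD_PORT  <A:0 Mu:1 Ld:2 B:0 rd:0 wr:1>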